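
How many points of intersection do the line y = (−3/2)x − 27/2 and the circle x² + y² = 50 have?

0

d² = (3·0 + 2·0 − (−27))²/13 = 729/13; r² = 50.
Since d² > r², the line lies outside the circle.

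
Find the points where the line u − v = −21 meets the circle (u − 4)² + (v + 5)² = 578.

(−19, 2) and (−3, 18)

Express v = u + 21 and substitute into the circle:
2u² + 44u + 114 = 0  ⟹  u² + 22u + 57 = 0
u = −3 or u = −19, giving (−3, 18) and (−19, 2).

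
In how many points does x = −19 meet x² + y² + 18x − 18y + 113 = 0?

0

Substituting the line into the circle gives y² − 18y + 132 = 0.
Discriminant = (−18)² − 4·1·(132) = −204 < 0.
No real roots: the line does not meet the circle.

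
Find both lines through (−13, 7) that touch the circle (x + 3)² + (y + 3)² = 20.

x + 2y = 1 and 2x + y = −19

Let a tangent through (−13, 7) have slope m. Its distance from (−3, −3) must equal 2√5:
[m·(10) − (−10)]² = 20(m² + 1)
2m² + 5m + 2 = 0, so m = −1/2 or m = −2.
Through (−13, 7) these give x + 2y = 1 and 2x + y = −19.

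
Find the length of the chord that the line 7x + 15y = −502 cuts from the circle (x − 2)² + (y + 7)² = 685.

The distance from (2, −7) to the line is 411/√274, and r² = 685.
Half the chord is √(r² − d²) = √(137/2), so the full chord is √274.

√274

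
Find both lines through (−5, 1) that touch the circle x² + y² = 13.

2x − 3y = −13 and 3x + 2y = −13

Write the tangent as mx − y + (1 − m·(−5)) = 0 and set its distance from the centre to √13:
(5m − (−1))² = 13(m² + 1)
6m² + 5m − 6 = 0, so m = 2/3 or m = −3/2.
Through (−5, 1) these give 2x − 3y = −13 and 3x + 2y = −13.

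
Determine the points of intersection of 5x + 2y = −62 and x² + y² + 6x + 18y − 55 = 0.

(−12, −1) and (−4, −21)

Express y = (−62 − 5x)/2 and substitute into the circle:
29x² + 464x + 1392 = 0  ⟹  x² + 16x + 48 = 0
x = −4 or x = −12, giving (−4, −21) and (−12, −1).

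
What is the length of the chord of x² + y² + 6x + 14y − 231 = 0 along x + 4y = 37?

2√17

From the line, y = (37 − x)/4. Substituting:
17x² − 34x − 255 = 0  ⟹  x² − 2x − 15 = 0
x = 5 or x = −3, giving (5, 8) and (−3, 10).
Chord length = distance between (5, 8) and (−3, 10) = √68 = 2√17.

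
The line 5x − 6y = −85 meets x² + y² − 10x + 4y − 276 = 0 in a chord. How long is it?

2√61

From the line, y = (85 + 5x)/6. Substituting:
61x² + 610x − 671 = 0  ⟹  x² + 10x − 11 = 0
x = 1 or x = −11, giving (1, 15) and (−11, 5).
|(1, 15) − (−11, 5)| = √((12)² + (10)²) = 2√61.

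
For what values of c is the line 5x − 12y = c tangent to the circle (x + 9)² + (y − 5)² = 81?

For a tangent, require d(centre, line) = r = 9.
|5·(−9) − 12·5 − c| / √169 = 9
|c − (−105)| = 9·13, so c = 12 or c = −222.

c = −222 or c = 12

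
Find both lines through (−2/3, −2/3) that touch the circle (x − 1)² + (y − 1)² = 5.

Write the tangent as mx − y + (−2/3 − m·(−2/3)) = 0 and set its distance from the centre to √5:
(5/3m − (5/3))² = 5(m² + 1)
2m² + 5m + 2 = 0, so m = −1/2 or m = −2.
Through (−2/3, −2/3) these give x + 2y = −2 and 2x + y = −2.

x + 2y = −2 and 2x + y = −2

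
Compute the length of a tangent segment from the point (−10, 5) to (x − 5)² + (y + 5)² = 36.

Centre (5, −5), r² = 36. |PO|² = (−15)² + (10)² = 325.
The tangent meets the radius at right angles, so tangent² = |PO|² − r² = 325 − 36 = 289.

17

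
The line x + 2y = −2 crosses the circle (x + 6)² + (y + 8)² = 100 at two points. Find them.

Express y = (−2 − x)/2 and substitute into the circle:
5x² + 20x − 60 = 0  ⟹  x² + 4x − 12 = 0
x = 2 or x = −6, giving (2, −2) and (−6, 2).

(−6, 2) and (2, −2)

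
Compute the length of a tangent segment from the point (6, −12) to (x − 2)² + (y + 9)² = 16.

The centre is (2, −9) and r = 4. The square of the distance from P to the centre is 16 + 9 = 25.
Power of the point: PT² = |PO|² − r² = 9, so PT = 3.

3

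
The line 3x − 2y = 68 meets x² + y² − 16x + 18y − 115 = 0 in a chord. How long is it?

8√13

The distance from (8, −9) to the line is 26/√13, and r² = 260.
Half the chord is √(r² − d²) = √(208), so the full chord is 8√13.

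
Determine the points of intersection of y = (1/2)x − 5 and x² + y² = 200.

Express y = (−10 + x)/2 and substitute into the circle:
5x² − 20x − 700 = 0  ⟹  x² − 4x − 140 = 0
x = 14 or x = −10, giving (14, 2) and (−10, −10).

(−10, −10) and (14, 2)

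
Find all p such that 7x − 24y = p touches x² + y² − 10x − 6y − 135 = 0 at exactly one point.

p = −362 or p = 288

The line touches the circle iff its distance from (5, 3) is 13:
|7·5 − 24·3 − p| / √625 = 13
|p − (−37)| = 13·25, so p = 288 or p = −362.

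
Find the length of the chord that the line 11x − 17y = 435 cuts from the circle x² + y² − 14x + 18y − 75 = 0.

Centre (7, −9), r² = 205. Perpendicular distance d from centre to line = |−205| / √410 = 205/√410.
Half the chord is √(r² − d²) = √(205/2), so the full chord is √410.

√410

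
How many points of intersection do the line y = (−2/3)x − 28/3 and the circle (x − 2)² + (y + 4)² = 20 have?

0

Substituting the line into the circle gives 13x² + 28x + 112 = 0.
Discriminant = (28)² − 4·13·(112) = −5040 < 0.
No real roots: the line does not meet the circle.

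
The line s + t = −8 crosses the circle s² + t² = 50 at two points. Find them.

From the line, t = −s − 8. Substituting:
2s² + 16s + 14 = 0  ⟹  s² + 8s + 7 = 0
s = −1 or s = −7, giving (−1, −7) and (−7, −1).

(−7, −1) and (−1, −7)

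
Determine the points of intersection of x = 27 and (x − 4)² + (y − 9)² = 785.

The line gives x = 27. Substituting into the circle:
y² − 18y − 175 = 0
y = 25 or y = −7, giving (27, 25) and (27, −7).

(27, −7) and (27, 25)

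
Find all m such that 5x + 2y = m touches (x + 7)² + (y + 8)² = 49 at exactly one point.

For a tangent, require d(centre, line) = r = 7.
|5·(−7) + 2·(−8) − m| / √29 = 7
|m − (−51)| = 7√29.

m = −51 ± 7√29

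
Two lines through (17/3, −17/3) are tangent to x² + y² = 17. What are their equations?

4x + y = 17 and x + 4y = −17

Write the tangent as mx − y + (−17/3 − m·(17/3)) = 0 and set its distance from the centre to √17:
[m·(−17/3) − (17/3)]² = 17(m² + 1)
4m² + 17m + 4 = 0, so m = −4 or m = −1/4.
Through (17/3, −17/3) these give 4x + y = 17 and x + 4y = −17.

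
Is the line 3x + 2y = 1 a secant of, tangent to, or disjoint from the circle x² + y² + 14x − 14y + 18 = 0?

Substituting the line into the circle gives 13x² + 134x + 45 = 0.
Δ = 17956 − 2340 = 15616.
Two real roots: the line is a secant.

secant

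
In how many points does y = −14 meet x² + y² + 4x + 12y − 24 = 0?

Substituting the line into the circle gives x² + 4x + 4 = 0.
Discriminant = (4)² − 4·1·(4) = 0.
A repeated root: the line is tangent.

1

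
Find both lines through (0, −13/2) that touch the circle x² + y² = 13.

3x − 2y = 13 and 3x + 2y = −13

A line y − (−13/2) = m(x − (0)) is tangent when its distance from (0, 0) is √13:
[m·(0) − (13/2)]² = 13(m² + 1)
4m² − 9 = 0, so m = 3/2 or m = −3/2.
Through (0, −13/2) these give 3x − 2y = 13 and 3x + 2y = −13.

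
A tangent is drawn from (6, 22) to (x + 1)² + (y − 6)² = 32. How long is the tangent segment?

√273

The centre is (−1, 6) and r = 4√2. The square of the distance from P to the centre is 49 + 256 = 305.
By the tangent–radius right angle, tangent length = √(|PO|² − r²) = √273.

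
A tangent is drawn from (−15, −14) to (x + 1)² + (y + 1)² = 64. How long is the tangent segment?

The centre is (−1, −1) and r = 8. The square of the distance from P to the centre is 196 + 169 = 365.
By the tangent–radius right angle, tangent length = √(|PO|² − r²) = √301.

√301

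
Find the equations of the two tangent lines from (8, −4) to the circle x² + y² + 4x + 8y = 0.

x − 2y = 16 and x + 2y = 0

Let a tangent through (8, −4) have slope m. Its distance from (−2, −4) must equal 2√5:
[m·(−10) − (0)]² = 20(m² + 1)
4m² − 1 = 0, so m = 1/2 or m = −1/2.
Through (8, −4) these give x − 2y = 16 and x + 2y = 0.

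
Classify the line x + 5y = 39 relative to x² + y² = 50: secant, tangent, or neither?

d² = (1·0 + 5·0 − (39))²/26 = 117/2; r² = 50.
Since d² > r², the line lies outside the circle.

neither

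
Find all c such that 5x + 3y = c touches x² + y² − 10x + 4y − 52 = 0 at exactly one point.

Tangency holds when the distance from the centre (5, −2) to the line equals the radius 9:
|5·5 + 3·(−2) − c| / √34 = 9
|c − (19)| = 9√34.

c = 19 ± 9√34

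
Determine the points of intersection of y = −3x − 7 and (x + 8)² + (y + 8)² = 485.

Express y = −3x − 7 and substitute into the circle:
10x² + 10x − 420 = 0  ⟹  x² + x − 42 = 0
x = 6 or x = −7, giving (6, −25) and (−7, 14).

(−7, 14) and (6, −25)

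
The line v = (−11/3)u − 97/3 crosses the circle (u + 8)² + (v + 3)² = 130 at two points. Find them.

Express v = (−97 − 11u)/3 and substitute into the circle:
130u² + 2080u + 7150 = 0  ⟹  u² + 16u + 55 = 0
u = −5 or u = −11, giving (−5, −14) and (−11, 8).

(−11, 8) and (−5, −14)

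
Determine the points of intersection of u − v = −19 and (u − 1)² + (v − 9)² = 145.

(−11, 8) and (2, 21)

Express v = u + 19 and substitute into the circle:
2u² + 18u − 44 = 0  ⟹  u² + 9u − 22 = 0
u = 2 or u = −11, giving (2, 21) and (−11, 8).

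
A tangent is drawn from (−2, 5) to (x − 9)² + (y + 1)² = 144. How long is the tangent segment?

√13

Centre (9, −1), r² = 144. |PO|² = (−11)² + (6)² = 157.
Power of the point: PT² = |PO|² − r² = 13, so PT = √13.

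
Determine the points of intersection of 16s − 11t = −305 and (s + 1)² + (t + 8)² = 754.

(−28, −13) and (−6, 19)

Express t = (305 + 16s)/11 and substitute into the circle:
377s² + 12818s + 63336 = 0  ⟹  s² + 34s + 168 = 0
s = −6 or s = −28, giving (−6, 19) and (−28, −13).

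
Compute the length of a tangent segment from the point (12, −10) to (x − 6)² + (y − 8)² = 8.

4√22

The centre is (6, 8) and r = 2√2. The square of the distance from P to the centre is 36 + 324 = 360.
Power of the point: PT² = |PO|² − r² = 352, so PT = 4√22.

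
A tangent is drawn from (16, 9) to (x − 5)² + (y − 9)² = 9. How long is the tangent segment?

4√7

Centre (5, 9), r² = 9. |PO|² = (11)² + (0)² = 121.
Power of the point: PT² = |PO|² − r² = 112, so PT = 4√7.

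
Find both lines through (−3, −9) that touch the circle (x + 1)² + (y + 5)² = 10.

Write the tangent as mx − y + (−9 − m·(−3)) = 0 and set its distance from the centre to √10:
(2m − (4))² = 10(m² + 1)
3m² + 8m − 3 = 0, so m = −3 or m = 1/3.
With m = −3: 3x + y = −18. With m = 1/3: x − 3y = 24.

3x + y = −18 and x − 3y = 24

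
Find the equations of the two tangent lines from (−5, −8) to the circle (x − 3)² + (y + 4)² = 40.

3x − y = −7 and x + 3y = −29

Let a tangent through (−5, −8) have slope m. Its distance from (3, −4) must equal 2√10:
(8m − (4))² = 40(m² + 1)
3m² − 8m − 3 = 0, so m = 3 or m = −1/3.
Through (−5, −8) these give 3x − y = −7 and x + 3y = −29.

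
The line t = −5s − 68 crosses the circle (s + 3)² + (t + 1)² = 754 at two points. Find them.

(−18, 22) and (−8, −28)

Express t = −5s − 68 and substitute into the circle:
26s² + 676s + 3744 = 0  ⟹  s² + 26s + 144 = 0
s = −8 or s = −18, giving (−8, −28) and (−18, 22).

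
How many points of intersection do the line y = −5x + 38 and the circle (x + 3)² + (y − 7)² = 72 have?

0

d² = (5·(−3) + 1·7 − (38))²/26 = 1058/13; r² = 72.
Since d² > r², the line lies outside the circle.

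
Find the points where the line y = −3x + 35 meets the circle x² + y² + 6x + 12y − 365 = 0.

Substitute y = −3x + 35:
10x² − 240x + 1280 = 0  ⟹  x² − 24x + 128 = 0
x = 16 or x = 8, giving (16, −13) and (8, 11).

(8, 11) and (16, −13)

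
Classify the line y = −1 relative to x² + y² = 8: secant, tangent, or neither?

Substituting the line into the circle gives x² − 7 = 0.
Discriminant = (0)² − 4·1·(−7) = 28 > 0.
Two real roots: the line is a secant.

secant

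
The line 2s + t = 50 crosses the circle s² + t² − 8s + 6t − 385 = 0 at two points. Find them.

(21, 8) and (23, 4)

Express t = −2s + 50 and substitute into the circle:
5s² − 220s + 2415 = 0  ⟹  s² − 44s + 483 = 0
s = 23 or s = 21, giving (23, 4) and (21, 8).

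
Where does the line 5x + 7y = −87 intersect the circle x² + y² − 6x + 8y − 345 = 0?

(−16, −1) and (12, −21)

From the line, y = (−87 − 5x)/7. Substituting:
74x² + 296x − 14208 = 0  ⟹  x² + 4x − 192 = 0
x = 12 or x = −16, giving (12, −21) and (−16, −1).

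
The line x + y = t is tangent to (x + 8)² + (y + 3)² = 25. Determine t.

t = −11 ± 5√2

For a tangent, require d(centre, line) = r = 5.
|1·(−8) + 1·(−3) − t| / √2 = 5
|t − (−11)| = 5√2.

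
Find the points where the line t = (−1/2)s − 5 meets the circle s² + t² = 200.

(−14, 2) and (10, −10)

From the line, t = (−10 − s)/2. Substituting:
5s² + 20s − 700 = 0  ⟹  s² + 4s − 140 = 0
s = 10 or s = −14, giving (10, −10) and (−14, 2).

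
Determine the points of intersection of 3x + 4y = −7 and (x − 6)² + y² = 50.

(−1, −1) and (7, −7)

From the line, y = (−7 − 3x)/4. Substituting:
25x² − 150x − 175 = 0  ⟹  x² − 6x − 7 = 0
x = 7 or x = −1, giving (7, −7) and (−1, −1).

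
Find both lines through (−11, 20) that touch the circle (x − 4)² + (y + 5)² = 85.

Write the tangent as mx − y + (20 − m·(−11)) = 0 and set its distance from the centre to √85:
(15m − (−25))² = 85(m² + 1)
14m² + 75m + 54 = 0, so m = −6/7 or m = −9/2.
Through (−11, 20) these give 6x + 7y = 74 and 9x + 2y = −59.

6x + 7y = 74 and 9x + 2y = −59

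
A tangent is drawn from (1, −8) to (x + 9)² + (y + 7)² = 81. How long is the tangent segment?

With centre O = (−9, −7), |OP|² = 101 and r² = 81.
By the tangent–radius right angle, tangent length = √(|PO|² − r²) = √20 = 2√5.

2√5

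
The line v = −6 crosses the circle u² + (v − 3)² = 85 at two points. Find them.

Express v = −6 and substitute into the circle:
u² − 4 = 0
u = 2 or u = −2, giving (2, −6) and (−2, −6).

(−2, −6) and (2, −6)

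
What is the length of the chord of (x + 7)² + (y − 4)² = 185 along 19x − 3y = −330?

Centre (−7, 4), r² = 185. Perpendicular distance d from centre to line = |185| / √370 = 185/√370.
Half the chord is √(r² − d²) = √(185/2), so the full chord is √370.

√370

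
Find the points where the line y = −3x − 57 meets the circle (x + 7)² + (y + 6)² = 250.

(−20, 3) and (−12, −21)

Express y = −3x − 57 and substitute into the circle:
10x² + 320x + 2400 = 0  ⟹  x² + 32x + 240 = 0
x = −12 or x = −20, giving (−12, −21) and (−20, 3).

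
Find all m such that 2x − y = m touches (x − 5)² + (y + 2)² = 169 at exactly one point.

m = 12 ± 13√5

Tangency holds when the distance from the centre (5, −2) to the line equals the radius 13:
|2·5 − 1·(−2) − m| / √5 = 13
|m − (12)| = 13√5.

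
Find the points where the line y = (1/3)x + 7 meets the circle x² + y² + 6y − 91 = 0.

Express y = (21 + x)/3 and substitute into the circle:
10x² + 60x = 0  ⟹  x² + 6x = 0
x = 0 or x = −6, giving (0, 7) and (−6, 5).

(−6, 5) and (0, 7)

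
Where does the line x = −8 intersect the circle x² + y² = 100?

The line gives x = −8. Substituting into the circle:
y² − 36 = 0
y = 6 or y = −6, giving (−8, 6) and (−8, −6).

(−8, −6) and (−8, 6)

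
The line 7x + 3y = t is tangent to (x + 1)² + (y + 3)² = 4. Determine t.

t = −16 ± 2√58

For a tangent, require d(centre, line) = r = 2.
|7·(−1) + 3·(−3) − t| / √58 = 2
|t − (−16)| = 2√58.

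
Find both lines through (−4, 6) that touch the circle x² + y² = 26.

A line y − (6) = m(x − (−4)) is tangent when its distance from (0, 0) is √26:
(4m − (−6))² = 26(m² + 1)
5m² − 24m − 5 = 0, so m = 5 or m = −1/5.
Through (−4, 6) these give 5x − y = −26 and x + 5y = 26.

5x − y = −26 and x + 5y = 26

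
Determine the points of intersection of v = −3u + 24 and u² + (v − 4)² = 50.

From the line, v = −3u + 24. Substituting:
10u² − 120u + 350 = 0  ⟹  u² − 12u + 35 = 0
u = 7 or u = 5, giving (7, 3) and (5, 9).

(5, 9) and (7, 3)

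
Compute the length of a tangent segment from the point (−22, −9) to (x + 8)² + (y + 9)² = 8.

2√47

The centre is (−8, −9) and r = 2√2. The square of the distance from P to the centre is 196 + 0 = 196.
Power of the point: PT² = |PO|² − r² = 188, so PT = 2√47.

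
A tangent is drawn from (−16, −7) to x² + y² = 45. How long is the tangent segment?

2√65

With centre O = (0, 0), |OP|² = 305 and r² = 45.
By the tangent–radius right angle, tangent length = √(|PO|² − r²) = √260 = 2√65.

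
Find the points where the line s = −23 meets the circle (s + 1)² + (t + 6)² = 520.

(−23, −12) and (−23, 0)

The line gives s = −23. Substituting into the circle:
t² + 12t = 0
t = 0 or t = −12, giving (−23, 0) and (−23, −12).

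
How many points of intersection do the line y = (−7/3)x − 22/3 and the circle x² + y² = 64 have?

Substituting the line into the circle gives 58x² + 308x − 92 = 0.
Δ = 94864 − (−21344) = 116208.
Two real roots: the line is a secant.

2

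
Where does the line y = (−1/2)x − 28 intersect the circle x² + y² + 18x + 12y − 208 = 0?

(−24, −16) and (−8, −24)

From the line, y = (−56 − x)/2. Substituting:
5x² + 160x + 960 = 0  ⟹  x² + 32x + 192 = 0
x = −8 or x = −24, giving (−8, −24) and (−24, −16).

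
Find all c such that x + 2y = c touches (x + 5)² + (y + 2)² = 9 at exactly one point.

c = −9 ± 3√5

For a tangent, require d(centre, line) = r = 3.
|1·(−5) + 2·(−2) − c| / √5 = 3
|c − (−9)| = 3√5.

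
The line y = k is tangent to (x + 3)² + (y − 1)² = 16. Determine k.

Tangency holds when the distance from the centre (−3, 1) to the line equals the radius 4:
|0·(−3) + 1·1 − k| / √1 = 4
|k − (1)| = 4, so k = 5 or k = −3.

k = −3 or k = 5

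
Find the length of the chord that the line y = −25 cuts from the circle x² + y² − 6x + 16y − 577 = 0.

Centre (3, −8), r² = 650. Perpendicular distance d from centre to line = |17| / √1 = 17.
Half the chord is √(r² − d²) = √(361), so the full chord is 38.

38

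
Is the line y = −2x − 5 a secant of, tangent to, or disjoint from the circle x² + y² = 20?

Substituting the line into the circle gives 5x² + 20x + 5 = 0.
Δ = 400 − 100 = 300.
Two real roots: the line is a secant.

secant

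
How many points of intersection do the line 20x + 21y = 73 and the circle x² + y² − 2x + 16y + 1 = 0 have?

2

Substituting the line into the circle gives 841x² − 10522x + 30298 = 0.
Δ = 110712484 − 101922472 = 8790012.
Two real roots: the line is a secant.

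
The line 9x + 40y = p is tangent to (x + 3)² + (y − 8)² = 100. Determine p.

The line touches the circle iff its distance from (−3, 8) is 10:
|9·(−3) + 40·8 − p| / √1681 = 10
|p − (293)| = 10·41, so p = 703 or p = −117.

p = −117 or p = 703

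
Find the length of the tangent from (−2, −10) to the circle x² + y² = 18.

√86

Centre (0, 0), r² = 18. |PO|² = (−2)² + (−10)² = 104.
The tangent meets the radius at right angles, so tangent² = |PO|² − r² = 104 − 18 = 86.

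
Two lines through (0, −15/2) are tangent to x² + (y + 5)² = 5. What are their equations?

x − 2y = 15 and x + 2y = −15

Let a tangent through (0, −15/2) have slope m. Its distance from (0, −5) must equal √5:
[m·(0) − (5/2)]² = 5(m² + 1)
4m² − 1 = 0, so m = 1/2 or m = −1/2.
With m = 1/2: x − 2y = 15. With m = −1/2: x + 2y = −15.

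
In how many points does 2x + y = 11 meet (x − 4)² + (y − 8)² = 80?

2

Substituting the line into the circle gives 5x² − 20x − 55 = 0.
Δ = 400 − (−1100) = 1500.
Two real roots: the line is a secant.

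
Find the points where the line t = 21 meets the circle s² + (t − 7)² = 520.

(−18, 21) and (18, 21)

From the line, t = 21. Substituting:
s² − 324 = 0
s = 18 or s = −18, giving (18, 21) and (−18, 21).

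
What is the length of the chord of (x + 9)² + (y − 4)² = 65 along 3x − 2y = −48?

4√13

Centre (−9, 4), r² = 65. Perpendicular distance d from centre to line = |13| / √13 = 13/√13.
Half the chord is √(r² − d²) = √(52), so the full chord is 4√13.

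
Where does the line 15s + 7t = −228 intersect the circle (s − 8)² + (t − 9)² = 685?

(−18, 6) and (−11, −9)

From the line, t = (−228 − 15s)/7. Substituting:
274s² + 7946s + 54252 = 0  ⟹  s² + 29s + 198 = 0
s = −11 or s = −18, giving (−11, −9) and (−18, 6).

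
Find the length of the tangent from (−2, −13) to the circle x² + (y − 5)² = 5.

√323

The centre is (0, 5) and r = √5. The square of the distance from P to the centre is 4 + 324 = 328.
Power of the point: PT² = |PO|² − r² = 323, so PT = √323.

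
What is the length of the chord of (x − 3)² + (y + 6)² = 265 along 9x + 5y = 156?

From the line, y = (156 − 9x)/5. Substituting:
106x² − 3498x + 28196 = 0  ⟹  x² − 33x + 266 = 0
x = 19 or x = 14, giving (19, −3) and (14, 6).
|(19, −3) − (14, 6)| = √((5)² + (−9)²) = √106.

√106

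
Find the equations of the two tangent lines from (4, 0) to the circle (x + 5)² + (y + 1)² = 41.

A line y − (0) = m(x − (4)) is tangent when its distance from (−5, −1) is √41:
[m·(−9) − (−1)]² = 41(m² + 1)
20m² − 9m − 20 = 0, so m = −4/5 or m = 5/4.
Through (4, 0) these give 4x + 5y = 16 and 5x − 4y = 20.

4x + 5y = 16 and 5x − 4y = 20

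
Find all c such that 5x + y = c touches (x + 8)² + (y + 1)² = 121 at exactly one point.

For a tangent, require d(centre, line) = r = 11.
|5·(−8) + 1·(−1) − c| / √26 = 11
|c − (−41)| = 11√26.

c = −41 ± 11√26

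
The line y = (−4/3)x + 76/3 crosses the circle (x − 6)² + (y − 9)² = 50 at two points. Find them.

Express y = (76 − 4x)/3 and substitute into the circle:
25x² − 500x + 2275 = 0  ⟹  x² − 20x + 91 = 0
x = 13 or x = 7, giving (13, 8) and (7, 16).

(7, 16) and (13, 8)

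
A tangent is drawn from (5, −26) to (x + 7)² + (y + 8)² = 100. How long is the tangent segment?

4√23

The centre is (−7, −8) and r = 10. The square of the distance from P to the centre is 144 + 324 = 468.
Power of the point: PT² = |PO|² − r² = 368, so PT = 4√23.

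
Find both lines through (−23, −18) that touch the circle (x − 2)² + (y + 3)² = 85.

A line y − (−18) = m(x − (−23)) is tangent when its distance from (2, −3) is √85:
[m·(25) − (15)]² = 85(m² + 1)
54m² − 75m + 14 = 0, so m = 2/9 or m = 7/6.
With m = 2/9: 2x − 9y = 116. With m = 7/6: 7x − 6y = −53.

2x − 9y = 116 and 7x − 6y = −53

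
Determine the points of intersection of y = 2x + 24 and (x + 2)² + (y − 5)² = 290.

(−15, −6) and (−1, 22)

From the line, y = 2x + 24. Substituting:
5x² + 80x + 75 = 0  ⟹  x² + 16x + 15 = 0
x = −1 or x = −15, giving (−1, 22) and (−15, −6).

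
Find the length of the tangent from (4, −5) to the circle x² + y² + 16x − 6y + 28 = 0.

√163

With centre O = (−8, 3), |OP|² = 208 and r² = 45.
The tangent meets the radius at right angles, so tangent² = |PO|² − r² = 208 − 45 = 163.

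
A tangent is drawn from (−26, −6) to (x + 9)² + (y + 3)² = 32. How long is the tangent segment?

√266

With centre O = (−9, −3), |OP|² = 298 and r² = 32.
By the tangent–radius right angle, tangent length = √(|PO|² − r²) = √266.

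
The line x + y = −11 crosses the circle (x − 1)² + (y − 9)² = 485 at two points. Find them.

(−21, 10) and (2, −13)

Express y = −x − 11 and substitute into the circle:
2x² + 38x − 84 = 0  ⟹  x² + 19x − 42 = 0
x = 2 or x = −21, giving (2, −13) and (−21, 10).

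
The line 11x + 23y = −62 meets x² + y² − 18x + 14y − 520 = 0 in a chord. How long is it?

10√26

Centre (9, −7), r² = 650. Perpendicular distance d from centre to line = |0| / √650 = 0/√650.
Half the chord is √(r² − d²) = √(650), so the full chord is 10√26.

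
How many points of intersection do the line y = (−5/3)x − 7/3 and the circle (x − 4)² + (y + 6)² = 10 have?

2

Centre (4, −6), r² = 10. Distance² from centre to line = (9)²/34 = 81/34.
Since d² < r², the line cuts the circle twice.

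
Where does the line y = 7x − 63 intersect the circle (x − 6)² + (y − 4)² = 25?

(9, 0) and (10, 7)

From the line, y = 7x − 63. Substituting:
50x² − 950x + 4500 = 0  ⟹  x² − 19x + 90 = 0
x = 10 or x = 9, giving (10, 7) and (9, 0).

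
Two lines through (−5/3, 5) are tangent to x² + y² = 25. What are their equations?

Write the tangent as mx − y + (5 − m·(−5/3)) = 0 and set its distance from the centre to 5:
[m·(5/3) − (−5)]² = 25(m² + 1)
4m² − 3m = 0, so m = 3/4 or m = 0.
With m = 3/4: 3x − 4y = −25. With m = 0: y = 5.

3x − 4y = −25 and y = 5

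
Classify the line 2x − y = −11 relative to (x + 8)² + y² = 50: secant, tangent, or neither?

secant

Centre (−8, 0), r² = 50. Distance² from centre to line = (−5)²/5 = 5.
Since d² < r², the line cuts the circle twice.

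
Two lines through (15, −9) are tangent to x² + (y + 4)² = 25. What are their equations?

3x + 4y = 9 and y = −9

A line y − (−9) = m(x − (15)) is tangent when its distance from (0, −4) is 5:
[m·(−15) − (5)]² = 25(m² + 1)
4m² + 3m = 0, so m = −3/4 or m = 0.
Through (15, −9) these give 3x + 4y = 9 and y = −9.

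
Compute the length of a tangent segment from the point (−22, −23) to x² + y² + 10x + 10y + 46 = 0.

√609

The centre is (−5, −5) and r = 2. The square of the distance from P to the centre is 289 + 324 = 613.
Power of the point: PT² = |PO|² − r² = 609, so PT = √609.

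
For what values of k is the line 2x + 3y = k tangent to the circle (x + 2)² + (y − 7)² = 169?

For a tangent, require d(centre, line) = r = 13.
|2·(−2) + 3·7 − k| / √13 = 13
|k − (17)| = 13√13.

k = 17 ± 13√13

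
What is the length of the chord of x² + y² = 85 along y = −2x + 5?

Centre (0, 0), r² = 85. Perpendicular distance d from centre to line = |−5| / √5 = 5/√5.
Chord = 2√(r² − d²) = 2·√(80) = 8√5.

8√5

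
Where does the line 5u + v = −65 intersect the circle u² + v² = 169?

(−13, 0) and (−12, −5)

Substitute v = −5u − 65:
26u² + 650u + 4056 = 0  ⟹  u² + 25u + 156 = 0
u = −12 or u = −13, giving (−12, −5) and (−13, 0).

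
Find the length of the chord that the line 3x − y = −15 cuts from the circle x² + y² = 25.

√10

The distance from (0, 0) to the line is 15/√10, and r² = 25.
Half the chord is √(r² − d²) = √(5/2), so the full chord is √10.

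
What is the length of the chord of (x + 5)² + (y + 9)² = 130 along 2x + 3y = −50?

6√13

Centre (−5, −9), r² = 130. Perpendicular distance d from centre to line = |13| / √13 = 13/√13.
Chord = 2√(r² − d²) = 2·√(117) = 6√13.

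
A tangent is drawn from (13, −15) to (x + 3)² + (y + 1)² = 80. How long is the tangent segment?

2√93

The centre is (−3, −1) and r = 4√5. The square of the distance from P to the centre is 256 + 196 = 452.
By the tangent–radius right angle, tangent length = √(|PO|² − r²) = √372 = 2√93.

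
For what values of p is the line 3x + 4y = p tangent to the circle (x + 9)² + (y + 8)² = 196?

For a tangent, require d(centre, line) = r = 14.
|3·(−9) + 4·(−8) − p| / √25 = 14
|p − (−59)| = 14·5, so p = 11 or p = −129.

p = −129 or p = 11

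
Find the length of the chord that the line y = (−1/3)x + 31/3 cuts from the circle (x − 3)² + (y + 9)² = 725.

The distance from (3, −9) to the line is 55/√10, and r² = 725.
Half the chord is √(r² − d²) = √(845/2), so the full chord is 13√10.

13√10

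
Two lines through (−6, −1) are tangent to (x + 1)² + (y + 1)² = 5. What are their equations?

x + 2y = −8 and x − 2y = −4

A line y − (−1) = m(x − (−6)) is tangent when its distance from (−1, −1) is √5:
[m·(5) − (0)]² = 5(m² + 1)
4m² − 1 = 0, so m = −1/2 or m = 1/2.
Through (−6, −1) these give x + 2y = −8 and x − 2y = −4.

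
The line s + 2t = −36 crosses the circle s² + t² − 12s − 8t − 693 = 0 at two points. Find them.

From the line, t = (−36 − s)/2. Substituting:
5s² + 40s − 900 = 0  ⟹  s² + 8s − 180 = 0
s = 10 or s = −18, giving (10, −23) and (−18, −9).

(−18, −9) and (10, −23)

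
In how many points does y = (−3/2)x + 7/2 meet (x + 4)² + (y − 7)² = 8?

2

Substituting the line into the circle gives 13x² + 74x + 81 = 0.
Δ = 5476 − 4212 = 1264.
Two real roots: the line is a secant.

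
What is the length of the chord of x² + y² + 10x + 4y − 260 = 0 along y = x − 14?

Centre (−5, −2), r² = 289. Perpendicular distance d from centre to line = |−17| / √2 = 17/√2.
Half the chord is √(r² − d²) = √(289/2), so the full chord is 17√2.

17√2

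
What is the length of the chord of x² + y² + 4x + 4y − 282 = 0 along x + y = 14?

16√2

Express y = −x + 14 and substitute into the circle:
2x² − 28x − 30 = 0  ⟹  x² − 14x − 15 = 0
x = 15 or x = −1, giving (15, −1) and (−1, 15).
Chord length = distance between (15, −1) and (−1, 15) = √512 = 16√2.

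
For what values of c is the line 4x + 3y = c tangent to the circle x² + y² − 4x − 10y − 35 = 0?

For a tangent, require d(centre, line) = r = 8.
|4·2 + 3·5 − c| / √25 = 8
|c − (23)| = 8·5, so c = 63 or c = −17.

c = −17 or c = 63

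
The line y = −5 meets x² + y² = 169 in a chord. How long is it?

Express y = −5 and substitute into the circle:
x² − 144 = 0
x = 12 or x = −12, giving (12, −5) and (−12, −5).
Chord length = distance between (12, −5) and (−12, −5) = √576 = 24.

24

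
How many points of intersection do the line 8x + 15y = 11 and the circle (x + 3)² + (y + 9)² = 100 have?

Substituting the line into the circle gives 289x² − 986x + 841 = 0.
Discriminant = (−986)² − 4·289·(841) = 0.
A repeated root: the line is tangent.

1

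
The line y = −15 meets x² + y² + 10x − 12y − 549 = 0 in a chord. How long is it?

The distance from (−5, 6) to the line is 21, and r² = 610.
Chord = 2√(r² − d²) = 2·√(169) = 26.

26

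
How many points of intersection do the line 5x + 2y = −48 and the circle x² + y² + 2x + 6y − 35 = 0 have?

d² = (5·(−1) + 2·(−3) − (−48))²/29 = 1369/29; r² = 45.
Since d² > r², the line lies outside the circle.

0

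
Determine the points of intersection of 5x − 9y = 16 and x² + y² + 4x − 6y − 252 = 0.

Express y = (−16 + 5x)/9 and substitute into the circle:
106x² − 106x − 19292 = 0  ⟹  x² − x − 182 = 0
x = 14 or x = −13, giving (14, 6) and (−13, −9).

(−13, −9) and (14, 6)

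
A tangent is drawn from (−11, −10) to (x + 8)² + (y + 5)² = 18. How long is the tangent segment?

4

Centre (−8, −5), r² = 18. |PO|² = (−3)² + (−5)² = 34.
Power of the point: PT² = |PO|² − r² = 16, so PT = 4.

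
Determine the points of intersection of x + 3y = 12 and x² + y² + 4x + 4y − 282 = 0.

(−15, 9) and (15, −1)

From the line, y = (12 − x)/3. Substituting:
10x² − 2250 = 0  ⟹  x² − 225 = 0
x = 15 or x = −15, giving (15, −1) and (−15, 9).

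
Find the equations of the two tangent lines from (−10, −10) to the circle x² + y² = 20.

x − 2y = 10 and 2x − y = −10

Write the tangent as mx − y + (−10 − m·(−10)) = 0 and set its distance from the centre to 2√5:
(10m − (10))² = 20(m² + 1)
2m² − 5m + 2 = 0, so m = 1/2 or m = 2.
Through (−10, −10) these give x − 2y = 10 and 2x − y = −10.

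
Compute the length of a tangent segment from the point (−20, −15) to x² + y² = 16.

With centre O = (0, 0), |OP|² = 625 and r² = 16.
Power of the point: PT² = |PO|² − r² = 609, so PT = √609.

√609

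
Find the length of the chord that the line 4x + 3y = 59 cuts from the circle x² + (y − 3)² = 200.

From the line, y = (59 − 4x)/3. Substituting:
25x² − 400x + 700 = 0  ⟹  x² − 16x + 28 = 0
x = 14 or x = 2, giving (14, 1) and (2, 17).
Chord length = distance between (14, 1) and (2, 17) = √400 = 20.

20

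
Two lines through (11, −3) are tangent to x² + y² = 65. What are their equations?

Let a tangent through (11, −3) have slope m. Its distance from (0, 0) must equal √65:
[m·(−11) − (3)]² = 65(m² + 1)
28m² + 33m − 28 = 0, so m = 4/7 or m = −7/4.
Through (11, −3) these give 4x − 7y = 65 and 7x + 4y = 65.

4x − 7y = 65 and 7x + 4y = 65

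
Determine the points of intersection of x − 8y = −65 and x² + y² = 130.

(−9, 7) and (7, 9)

From the line, y = (65 + x)/8. Substituting:
65x² + 130x − 4095 = 0  ⟹  x² + 2x − 63 = 0
x = 7 or x = −9, giving (7, 9) and (−9, 7).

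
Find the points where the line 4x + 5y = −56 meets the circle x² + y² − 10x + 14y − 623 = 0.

From the line, y = (−56 − 4x)/5. Substituting:
41x² − 82x − 16359 = 0  ⟹  x² − 2x − 399 = 0
x = 21 or x = −19, giving (21, −28) and (−19, 4).

(−19, 4) and (21, −28)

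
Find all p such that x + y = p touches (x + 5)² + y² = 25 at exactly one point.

p = −5 ± 5√2

The line touches the circle iff its distance from (−5, 0) is 5:
|1·(−5) + 1·0 − p| / √2 = 5
|p − (−5)| = 5√2.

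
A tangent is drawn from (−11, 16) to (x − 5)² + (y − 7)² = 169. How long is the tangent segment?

2√42

With centre O = (5, 7), |OP|² = 337 and r² = 169.
The tangent meets the radius at right angles, so tangent² = |PO|² − r² = 337 − 169 = 168.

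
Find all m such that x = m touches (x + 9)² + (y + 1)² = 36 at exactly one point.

m = −15 or m = −3

The line touches the circle iff its distance from (−9, −1) is 6:
|1·(−9) + 0·(−1) − m| / √1 = 6
|m − (−9)| = 6, so m = −3 or m = −15.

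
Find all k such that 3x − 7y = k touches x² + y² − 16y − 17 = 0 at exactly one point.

For a tangent, require d(centre, line) = r = 9.
|3·0 − 7·8 − k| / √58 = 9
|k − (−56)| = 9√58.

k = −56 ± 9√58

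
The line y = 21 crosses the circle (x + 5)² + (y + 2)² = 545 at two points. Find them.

Substitute y = 21:
x² + 10x + 9 = 0
x = −1 or x = −9, giving (−1, 21) and (−9, 21).

(−9, 21) and (−1, 21)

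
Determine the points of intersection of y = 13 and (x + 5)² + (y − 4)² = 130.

Substitute y = 13:
x² + 10x − 24 = 0
x = 2 or x = −12, giving (2, 13) and (−12, 13).

(−12, 13) and (2, 13)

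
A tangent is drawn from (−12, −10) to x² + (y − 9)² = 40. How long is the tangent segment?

Centre (0, 9), r² = 40. |PO|² = (−12)² + (−19)² = 505.
By the tangent–radius right angle, tangent length = √(|PO|² − r²) = √465.

√465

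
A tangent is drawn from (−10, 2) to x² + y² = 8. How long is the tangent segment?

The centre is (0, 0) and r = 2√2. The square of the distance from P to the centre is 100 + 4 = 104.
By the tangent–radius right angle, tangent length = √(|PO|² − r²) = √96 = 4√6.

4√6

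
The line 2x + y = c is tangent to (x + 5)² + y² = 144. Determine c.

The line touches the circle iff its distance from (−5, 0) is 12:
|2·(−5) + 1·0 − c| / √5 = 12
|c − (−10)| = 12√5.

c = −10 ± 12√5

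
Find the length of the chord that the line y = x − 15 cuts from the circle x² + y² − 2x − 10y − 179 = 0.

7√2

The distance from (1, 5) to the line is 19/√2, and r² = 205.
Half the chord is √(r² − d²) = √(49/2), so the full chord is 7√2.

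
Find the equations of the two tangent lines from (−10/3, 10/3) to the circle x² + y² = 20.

x − 2y = −10 and 2x − y = −10

A line y − (10/3) = m(x − (−10/3)) is tangent when its distance from (0, 0) is 2√5:
(10/3m − (−10/3))² = 20(m² + 1)
2m² − 5m + 2 = 0, so m = 1/2 or m = 2.
Through (−10/3, 10/3) these give x − 2y = −10 and 2x − y = −10.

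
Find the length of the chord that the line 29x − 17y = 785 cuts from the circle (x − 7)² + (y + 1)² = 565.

√1130

The distance from (7, −1) to the line is 565/√1130, and r² = 565.
Chord = 2√(r² − d²) = 2·√(565/2) = √1130.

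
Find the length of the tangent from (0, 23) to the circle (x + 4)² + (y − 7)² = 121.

The centre is (−4, 7) and r = 11. The square of the distance from P to the centre is 16 + 256 = 272.
Power of the point: PT² = |PO|² − r² = 151, so PT = √151.

√151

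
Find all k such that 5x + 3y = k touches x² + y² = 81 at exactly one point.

Tangency holds when the distance from the centre (0, 0) to the line equals the radius 9:
|5·0 + 3·0 − k| / √34 = 9
|k| = 9√34.

k = ±9√34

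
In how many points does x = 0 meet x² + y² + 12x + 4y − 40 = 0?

2

d² = (1·(−6) + 0·(−2) − (0))² = 36; r² = 80.
Since d² < r², the line cuts the circle twice.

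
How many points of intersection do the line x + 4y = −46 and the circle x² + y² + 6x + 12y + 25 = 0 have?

0

Centre (−3, −6), r² = 20. Distance² from centre to line = (19)²/17 = 361/17.
Since d² > r², the line lies outside the circle.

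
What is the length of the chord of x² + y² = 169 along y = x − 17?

Centre (0, 0), r² = 169. Perpendicular distance d from centre to line = |−17| / √2 = 17/√2.
Half the chord is √(r² − d²) = √(49/2), so the full chord is 7√2.

7√2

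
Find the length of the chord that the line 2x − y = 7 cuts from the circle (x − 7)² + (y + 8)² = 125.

8√5

Centre (7, −8), r² = 125. Perpendicular distance d from centre to line = |15| / √5 = 15/√5.
Half the chord is √(r² − d²) = √(80), so the full chord is 8√5.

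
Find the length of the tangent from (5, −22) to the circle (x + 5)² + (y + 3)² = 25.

With centre O = (−5, −3), |OP|² = 461 and r² = 25.
The tangent meets the radius at right angles, so tangent² = |PO|² − r² = 461 − 25 = 436.

2√109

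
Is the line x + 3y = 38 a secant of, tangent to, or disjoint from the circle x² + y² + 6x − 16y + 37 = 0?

d² = (1·(−3) + 3·8 − (38))²/10 = 289/10; r² = 36.
Since d² < r², the line cuts the circle twice.

secant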